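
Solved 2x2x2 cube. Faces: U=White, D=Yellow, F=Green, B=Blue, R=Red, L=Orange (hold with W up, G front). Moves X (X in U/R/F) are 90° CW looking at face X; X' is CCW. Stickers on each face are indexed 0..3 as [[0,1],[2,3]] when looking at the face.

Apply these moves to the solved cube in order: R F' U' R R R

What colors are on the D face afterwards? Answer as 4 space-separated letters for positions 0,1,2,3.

After move 1 (R): R=RRRR U=WGWG F=GYGY D=YBYB B=WBWB
After move 2 (F'): F=YYGG U=WGRR R=BRYR D=OOYB L=OGOW
After move 3 (U'): U=GRWR F=OGGG R=YYYR B=BRWB L=WBOW
After move 4 (R): R=YYRY U=GGWG F=OOGB D=OWYB B=RRRB
After move 5 (R): R=RYYY U=GOWB F=OWGB D=ORYR B=GRGB
After move 6 (R): R=YRYY U=GWWB F=ORGR D=OGYG B=BROB
Query: D face = OGYG

Answer: O G Y G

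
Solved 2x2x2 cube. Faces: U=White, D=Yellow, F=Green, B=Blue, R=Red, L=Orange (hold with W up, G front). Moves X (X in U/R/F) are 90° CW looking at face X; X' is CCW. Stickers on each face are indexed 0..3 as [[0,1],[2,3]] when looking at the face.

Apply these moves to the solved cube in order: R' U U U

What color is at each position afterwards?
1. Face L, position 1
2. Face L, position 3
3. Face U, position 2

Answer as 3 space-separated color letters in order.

After move 1 (R'): R=RRRR U=WBWB F=GWGW D=YGYG B=YBYB
After move 2 (U): U=WWBB F=RRGW R=YBRR B=OOYB L=GWOO
After move 3 (U): U=BWBW F=YBGW R=OORR B=GWYB L=RROO
After move 4 (U): U=BBWW F=OOGW R=GWRR B=RRYB L=YBOO
Query 1: L[1] = B
Query 2: L[3] = O
Query 3: U[2] = W

Answer: B O W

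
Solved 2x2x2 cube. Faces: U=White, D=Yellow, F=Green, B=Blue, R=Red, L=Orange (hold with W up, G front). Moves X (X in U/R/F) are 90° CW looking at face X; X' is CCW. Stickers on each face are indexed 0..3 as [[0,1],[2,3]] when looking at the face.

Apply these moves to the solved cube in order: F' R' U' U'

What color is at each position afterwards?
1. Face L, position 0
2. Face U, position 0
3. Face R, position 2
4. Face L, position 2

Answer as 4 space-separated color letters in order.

Answer: R B Y O

Derivation:
After move 1 (F'): F=GGGG U=WWRR R=YRYR D=OOYY L=OWOW
After move 2 (R'): R=RRYY U=WBRB F=GWGR D=OGYG B=YBOB
After move 3 (U'): U=BBWR F=OWGR R=GWYY B=RROB L=YBOW
After move 4 (U'): U=BRBW F=YBGR R=OWYY B=GWOB L=RROW
Query 1: L[0] = R
Query 2: U[0] = B
Query 3: R[2] = Y
Query 4: L[2] = O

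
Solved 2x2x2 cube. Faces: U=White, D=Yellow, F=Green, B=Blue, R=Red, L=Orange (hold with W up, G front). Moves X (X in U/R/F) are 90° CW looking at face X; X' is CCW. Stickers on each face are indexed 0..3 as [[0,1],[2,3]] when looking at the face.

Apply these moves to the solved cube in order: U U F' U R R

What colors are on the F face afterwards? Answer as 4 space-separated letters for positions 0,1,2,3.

Answer: Y B B R

Derivation:
After move 1 (U): U=WWWW F=RRGG R=BBRR B=OOBB L=GGOO
After move 2 (U): U=WWWW F=BBGG R=OORR B=GGBB L=RROO
After move 3 (F'): F=BGBG U=WWOR R=YOYR D=ROYY L=RWOW
After move 4 (U): U=OWRW F=YOBG R=GGYR B=RWBB L=BGOW
After move 5 (R): R=YGRG U=OORG F=YOBY D=RBYR B=WWWB
After move 6 (R): R=RYGG U=OORY F=YBBR D=RWYW B=GWOB
Query: F face = YBBR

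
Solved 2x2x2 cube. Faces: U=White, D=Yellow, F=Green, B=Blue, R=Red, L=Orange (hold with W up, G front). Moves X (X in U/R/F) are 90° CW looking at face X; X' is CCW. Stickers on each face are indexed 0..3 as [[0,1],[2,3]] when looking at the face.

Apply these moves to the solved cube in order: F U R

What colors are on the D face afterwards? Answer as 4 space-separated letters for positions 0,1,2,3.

After move 1 (F): F=GGGG U=WWOO R=WRWR D=RRYY L=OYOY
After move 2 (U): U=OWOW F=WRGG R=BBWR B=OYBB L=GGOY
After move 3 (R): R=WBRB U=OROG F=WRGY D=RBYO B=WYWB
Query: D face = RBYO

Answer: R B Y O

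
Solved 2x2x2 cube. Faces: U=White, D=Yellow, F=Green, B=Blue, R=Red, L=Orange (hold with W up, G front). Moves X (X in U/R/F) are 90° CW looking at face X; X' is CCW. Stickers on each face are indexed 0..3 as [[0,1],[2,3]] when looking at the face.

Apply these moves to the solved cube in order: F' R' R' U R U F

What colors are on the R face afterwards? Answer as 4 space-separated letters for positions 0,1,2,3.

Answer: B W Y B

Derivation:
After move 1 (F'): F=GGGG U=WWRR R=YRYR D=OOYY L=OWOW
After move 2 (R'): R=RRYY U=WBRB F=GWGR D=OGYG B=YBOB
After move 3 (R'): R=RYRY U=WORY F=GBGB D=OWYR B=GBGB
After move 4 (U): U=RWYO F=RYGB R=GBRY B=OWGB L=GBOW
After move 5 (R): R=RGYB U=RYYB F=RWGR D=OGYO B=OWWB
After move 6 (U): U=YRBY F=RGGR R=OWYB B=GBWB L=RWOW
After move 7 (F): F=GRRG U=YRWW R=BWYB D=YOYO L=ROOG
Query: R face = BWYB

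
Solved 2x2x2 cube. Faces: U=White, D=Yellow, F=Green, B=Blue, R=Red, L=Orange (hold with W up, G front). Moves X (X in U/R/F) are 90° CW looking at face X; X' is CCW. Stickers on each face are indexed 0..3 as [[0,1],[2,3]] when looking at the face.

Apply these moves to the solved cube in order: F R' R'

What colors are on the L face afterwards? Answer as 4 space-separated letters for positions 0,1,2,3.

After move 1 (F): F=GGGG U=WWOO R=WRWR D=RRYY L=OYOY
After move 2 (R'): R=RRWW U=WBOB F=GWGO D=RGYG B=YBRB
After move 3 (R'): R=RWRW U=WROY F=GBGB D=RWYO B=GBGB
Query: L face = OYOY

Answer: O Y O Y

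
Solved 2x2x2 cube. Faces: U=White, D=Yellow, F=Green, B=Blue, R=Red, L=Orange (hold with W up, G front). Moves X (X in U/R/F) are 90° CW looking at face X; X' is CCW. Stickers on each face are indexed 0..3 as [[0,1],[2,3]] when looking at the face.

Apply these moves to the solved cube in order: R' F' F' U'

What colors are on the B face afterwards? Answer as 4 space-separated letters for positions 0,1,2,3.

Answer: O R Y B

Derivation:
After move 1 (R'): R=RRRR U=WBWB F=GWGW D=YGYG B=YBYB
After move 2 (F'): F=WWGG U=WBRR R=GRYR D=OOYG L=OBOW
After move 3 (F'): F=WGWG U=WBGY R=OROR D=BWYG L=OROR
After move 4 (U'): U=BYWG F=ORWG R=WGOR B=ORYB L=YBOR
Query: B face = ORYB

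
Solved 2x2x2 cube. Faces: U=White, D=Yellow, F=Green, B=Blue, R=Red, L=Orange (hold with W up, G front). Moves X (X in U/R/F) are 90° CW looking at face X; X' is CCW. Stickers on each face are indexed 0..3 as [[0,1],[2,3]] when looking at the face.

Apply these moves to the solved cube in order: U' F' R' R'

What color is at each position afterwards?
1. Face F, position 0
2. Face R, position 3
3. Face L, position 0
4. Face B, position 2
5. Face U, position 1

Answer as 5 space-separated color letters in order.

After move 1 (U'): U=WWWW F=OOGG R=GGRR B=RRBB L=BBOO
After move 2 (F'): F=OGOG U=WWGR R=YGYR D=BOYY L=BWOW
After move 3 (R'): R=GRYY U=WBGR F=OWOR D=BGYG B=YROB
After move 4 (R'): R=RYGY U=WOGY F=OBOR D=BWYR B=GRGB
Query 1: F[0] = O
Query 2: R[3] = Y
Query 3: L[0] = B
Query 4: B[2] = G
Query 5: U[1] = O

Answer: O Y B G O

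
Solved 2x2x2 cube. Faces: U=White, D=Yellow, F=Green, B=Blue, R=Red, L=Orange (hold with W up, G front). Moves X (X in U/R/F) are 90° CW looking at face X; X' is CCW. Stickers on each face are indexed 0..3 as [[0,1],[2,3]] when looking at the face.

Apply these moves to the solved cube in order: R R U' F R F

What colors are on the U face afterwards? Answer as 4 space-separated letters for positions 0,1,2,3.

Answer: Y O W Y

Derivation:
After move 1 (R): R=RRRR U=WGWG F=GYGY D=YBYB B=WBWB
After move 2 (R): R=RRRR U=WYWY F=GBGB D=YWYW B=GBGB
After move 3 (U'): U=YYWW F=OOGB R=GBRR B=RRGB L=GBOO
After move 4 (F): F=GOBO U=YYOB R=WBWR D=RGYW L=GYOW
After move 5 (R): R=WWRB U=YOOO F=GGBW D=RGYR B=BRYB
After move 6 (F): F=BGWG U=YOWY R=OWOB D=RWYR L=GROG
Query: U face = YOWY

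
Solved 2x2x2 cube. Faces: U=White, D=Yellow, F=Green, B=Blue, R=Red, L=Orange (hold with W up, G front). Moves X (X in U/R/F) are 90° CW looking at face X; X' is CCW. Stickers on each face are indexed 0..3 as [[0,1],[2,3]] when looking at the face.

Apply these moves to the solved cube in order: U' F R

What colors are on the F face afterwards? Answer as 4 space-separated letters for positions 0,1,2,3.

After move 1 (U'): U=WWWW F=OOGG R=GGRR B=RRBB L=BBOO
After move 2 (F): F=GOGO U=WWOB R=WGWR D=RGYY L=BYOY
After move 3 (R): R=WWRG U=WOOO F=GGGY D=RBYR B=BRWB
Query: F face = GGGY

Answer: G G G Y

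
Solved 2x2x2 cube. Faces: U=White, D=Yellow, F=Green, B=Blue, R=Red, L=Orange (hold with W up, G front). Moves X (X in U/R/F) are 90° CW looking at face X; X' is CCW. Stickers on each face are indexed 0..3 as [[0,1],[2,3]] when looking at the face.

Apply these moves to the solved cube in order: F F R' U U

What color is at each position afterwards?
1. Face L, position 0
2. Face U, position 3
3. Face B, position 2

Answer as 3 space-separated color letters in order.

Answer: R W W

Derivation:
After move 1 (F): F=GGGG U=WWOO R=WRWR D=RRYY L=OYOY
After move 2 (F): F=GGGG U=WWYY R=OROR D=WWYY L=OROR
After move 3 (R'): R=RROO U=WBYB F=GWGY D=WGYG B=YBWB
After move 4 (U): U=YWBB F=RRGY R=YBOO B=ORWB L=GWOR
After move 5 (U): U=BYBW F=YBGY R=OROO B=GWWB L=RROR
Query 1: L[0] = R
Query 2: U[3] = W
Query 3: B[2] = W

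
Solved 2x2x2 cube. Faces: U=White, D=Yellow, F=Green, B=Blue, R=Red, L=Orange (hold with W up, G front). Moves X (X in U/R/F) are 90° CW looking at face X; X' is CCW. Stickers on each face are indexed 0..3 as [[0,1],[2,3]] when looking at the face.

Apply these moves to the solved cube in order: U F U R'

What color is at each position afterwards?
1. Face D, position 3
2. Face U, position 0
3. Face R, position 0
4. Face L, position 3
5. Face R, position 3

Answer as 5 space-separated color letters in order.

Answer: R O O Y W

Derivation:
After move 1 (U): U=WWWW F=RRGG R=BBRR B=OOBB L=GGOO
After move 2 (F): F=GRGR U=WWOG R=WBWR D=RBYY L=GYOY
After move 3 (U): U=OWGW F=WBGR R=OOWR B=GYBB L=GROY
After move 4 (R'): R=OROW U=OBGG F=WWGW D=RBYR B=YYBB
Query 1: D[3] = R
Query 2: U[0] = O
Query 3: R[0] = O
Query 4: L[3] = Y
Query 5: R[3] = W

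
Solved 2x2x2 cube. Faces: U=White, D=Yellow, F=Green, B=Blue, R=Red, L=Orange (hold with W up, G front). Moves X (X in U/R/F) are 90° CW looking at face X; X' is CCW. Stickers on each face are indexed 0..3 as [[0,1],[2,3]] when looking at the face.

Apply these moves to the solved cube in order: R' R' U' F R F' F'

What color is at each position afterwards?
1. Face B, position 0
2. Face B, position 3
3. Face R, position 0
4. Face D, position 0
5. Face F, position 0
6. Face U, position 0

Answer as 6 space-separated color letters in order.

After move 1 (R'): R=RRRR U=WBWB F=GWGW D=YGYG B=YBYB
After move 2 (R'): R=RRRR U=WYWY F=GBGB D=YWYW B=GBGB
After move 3 (U'): U=YYWW F=OOGB R=GBRR B=RRGB L=GBOO
After move 4 (F): F=GOBO U=YYOB R=WBWR D=RGYW L=GYOW
After move 5 (R): R=WWRB U=YOOO F=GGBW D=RGYR B=BRYB
After move 6 (F'): F=GWGB U=YOWR R=GWRB D=YWYR L=GOOO
After move 7 (F'): F=WBGG U=YOGR R=WWYB D=OOYR L=GROW
Query 1: B[0] = B
Query 2: B[3] = B
Query 3: R[0] = W
Query 4: D[0] = O
Query 5: F[0] = W
Query 6: U[0] = Y

Answer: B B W O W Y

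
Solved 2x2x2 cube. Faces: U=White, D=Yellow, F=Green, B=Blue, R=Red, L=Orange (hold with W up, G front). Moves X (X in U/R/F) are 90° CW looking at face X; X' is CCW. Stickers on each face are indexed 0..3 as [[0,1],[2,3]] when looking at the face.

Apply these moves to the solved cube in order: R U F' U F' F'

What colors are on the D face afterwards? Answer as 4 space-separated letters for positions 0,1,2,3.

Answer: W R Y B

Derivation:
After move 1 (R): R=RRRR U=WGWG F=GYGY D=YBYB B=WBWB
After move 2 (U): U=WWGG F=RRGY R=WBRR B=OOWB L=GYOO
After move 3 (F'): F=RYRG U=WWWR R=BBYR D=YOYB L=GGOG
After move 4 (U): U=WWRW F=BBRG R=OOYR B=GGWB L=RYOG
After move 5 (F'): F=BGBR U=WWOY R=OOYR D=YGYB L=RWOR
After move 6 (F'): F=GRBB U=WWOY R=GOYR D=WRYB L=RYOO
Query: D face = WRYB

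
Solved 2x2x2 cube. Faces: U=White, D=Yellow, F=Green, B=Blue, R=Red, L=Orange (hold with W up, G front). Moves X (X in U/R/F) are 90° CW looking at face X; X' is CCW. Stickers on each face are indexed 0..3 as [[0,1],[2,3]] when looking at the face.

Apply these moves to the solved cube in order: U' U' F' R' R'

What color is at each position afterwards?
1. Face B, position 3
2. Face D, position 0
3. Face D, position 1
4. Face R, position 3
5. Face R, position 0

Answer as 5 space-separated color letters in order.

Answer: B R W Y R

Derivation:
After move 1 (U'): U=WWWW F=OOGG R=GGRR B=RRBB L=BBOO
After move 2 (U'): U=WWWW F=BBGG R=OORR B=GGBB L=RROO
After move 3 (F'): F=BGBG U=WWOR R=YOYR D=ROYY L=RWOW
After move 4 (R'): R=ORYY U=WBOG F=BWBR D=RGYG B=YGOB
After move 5 (R'): R=RYOY U=WOOY F=BBBG D=RWYR B=GGGB
Query 1: B[3] = B
Query 2: D[0] = R
Query 3: D[1] = W
Query 4: R[3] = Y
Query 5: R[0] = R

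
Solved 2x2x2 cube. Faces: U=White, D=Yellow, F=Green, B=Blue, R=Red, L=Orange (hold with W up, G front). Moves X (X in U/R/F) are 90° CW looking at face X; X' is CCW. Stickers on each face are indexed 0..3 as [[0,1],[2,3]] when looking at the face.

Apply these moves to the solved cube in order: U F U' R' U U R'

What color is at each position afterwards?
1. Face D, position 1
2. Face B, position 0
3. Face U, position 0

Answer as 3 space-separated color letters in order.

After move 1 (U): U=WWWW F=RRGG R=BBRR B=OOBB L=GGOO
After move 2 (F): F=GRGR U=WWOG R=WBWR D=RBYY L=GYOY
After move 3 (U'): U=WGWO F=GYGR R=GRWR B=WBBB L=OOOY
After move 4 (R'): R=RRGW U=WBWW F=GGGO D=RYYR B=YBBB
After move 5 (U): U=WWWB F=RRGO R=YBGW B=OOBB L=GGOY
After move 6 (U): U=WWBW F=YBGO R=OOGW B=GGBB L=RROY
After move 7 (R'): R=OWOG U=WBBG F=YWGW D=RBYO B=RGYB
Query 1: D[1] = B
Query 2: B[0] = R
Query 3: U[0] = W

Answer: B R W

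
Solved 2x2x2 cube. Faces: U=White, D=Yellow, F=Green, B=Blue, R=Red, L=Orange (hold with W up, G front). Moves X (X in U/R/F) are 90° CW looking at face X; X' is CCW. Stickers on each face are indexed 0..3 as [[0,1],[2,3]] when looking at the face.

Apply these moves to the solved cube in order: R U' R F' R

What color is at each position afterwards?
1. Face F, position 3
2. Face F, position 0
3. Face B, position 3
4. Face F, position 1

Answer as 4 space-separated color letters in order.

Answer: R B B O

Derivation:
After move 1 (R): R=RRRR U=WGWG F=GYGY D=YBYB B=WBWB
After move 2 (U'): U=GGWW F=OOGY R=GYRR B=RRWB L=WBOO
After move 3 (R): R=RGRY U=GOWY F=OBGB D=YWYR B=WRGB
After move 4 (F'): F=BBOG U=GORR R=WGYY D=BOYR L=WYOW
After move 5 (R): R=YWYG U=GBRG F=BOOR D=BGYW B=RROB
Query 1: F[3] = R
Query 2: F[0] = B
Query 3: B[3] = B
Query 4: F[1] = O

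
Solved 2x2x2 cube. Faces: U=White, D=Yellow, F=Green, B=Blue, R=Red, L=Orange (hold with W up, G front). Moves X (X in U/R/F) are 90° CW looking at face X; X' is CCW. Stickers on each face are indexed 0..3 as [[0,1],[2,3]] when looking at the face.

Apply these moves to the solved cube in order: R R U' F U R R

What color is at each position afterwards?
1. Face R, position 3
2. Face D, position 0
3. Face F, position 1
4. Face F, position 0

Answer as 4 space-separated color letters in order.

Answer: R R G W

Derivation:
After move 1 (R): R=RRRR U=WGWG F=GYGY D=YBYB B=WBWB
After move 2 (R): R=RRRR U=WYWY F=GBGB D=YWYW B=GBGB
After move 3 (U'): U=YYWW F=OOGB R=GBRR B=RRGB L=GBOO
After move 4 (F): F=GOBO U=YYOB R=WBWR D=RGYW L=GYOW
After move 5 (U): U=OYBY F=WBBO R=RRWR B=GYGB L=GOOW
After move 6 (R): R=WRRR U=OBBO F=WGBW D=RGYG B=YYYB
After move 7 (R): R=RWRR U=OGBW F=WGBG D=RYYY B=OYBB
Query 1: R[3] = R
Query 2: D[0] = R
Query 3: F[1] = G
Query 4: F[0] = W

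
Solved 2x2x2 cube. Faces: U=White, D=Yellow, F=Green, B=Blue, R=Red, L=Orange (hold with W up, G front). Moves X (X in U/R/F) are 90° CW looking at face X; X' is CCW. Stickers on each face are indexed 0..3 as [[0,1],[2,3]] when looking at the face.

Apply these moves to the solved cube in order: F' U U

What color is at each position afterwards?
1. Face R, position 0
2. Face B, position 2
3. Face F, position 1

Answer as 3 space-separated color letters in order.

After move 1 (F'): F=GGGG U=WWRR R=YRYR D=OOYY L=OWOW
After move 2 (U): U=RWRW F=YRGG R=BBYR B=OWBB L=GGOW
After move 3 (U): U=RRWW F=BBGG R=OWYR B=GGBB L=YROW
Query 1: R[0] = O
Query 2: B[2] = B
Query 3: F[1] = B

Answer: O B B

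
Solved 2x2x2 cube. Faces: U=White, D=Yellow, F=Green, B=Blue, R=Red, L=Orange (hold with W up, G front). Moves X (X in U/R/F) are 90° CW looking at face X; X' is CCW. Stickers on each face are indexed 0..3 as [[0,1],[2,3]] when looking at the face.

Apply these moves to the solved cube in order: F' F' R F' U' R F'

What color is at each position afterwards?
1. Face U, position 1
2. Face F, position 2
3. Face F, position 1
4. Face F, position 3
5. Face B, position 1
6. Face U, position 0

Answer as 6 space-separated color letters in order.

After move 1 (F'): F=GGGG U=WWRR R=YRYR D=OOYY L=OWOW
After move 2 (F'): F=GGGG U=WWYY R=OROR D=WWYY L=OROR
After move 3 (R): R=OORR U=WGYG F=GWGY D=WBYB B=YBWB
After move 4 (F'): F=WYGG U=WGOR R=BOWR D=RRYB L=OGOY
After move 5 (U'): U=GRWO F=OGGG R=WYWR B=BOWB L=YBOY
After move 6 (R): R=WWRY U=GGWG F=ORGB D=RWYB B=OORB
After move 7 (F'): F=RBOG U=GGWR R=WWRY D=BYYB L=YGOW
Query 1: U[1] = G
Query 2: F[2] = O
Query 3: F[1] = B
Query 4: F[3] = G
Query 5: B[1] = O
Query 6: U[0] = G

Answer: G O B G O G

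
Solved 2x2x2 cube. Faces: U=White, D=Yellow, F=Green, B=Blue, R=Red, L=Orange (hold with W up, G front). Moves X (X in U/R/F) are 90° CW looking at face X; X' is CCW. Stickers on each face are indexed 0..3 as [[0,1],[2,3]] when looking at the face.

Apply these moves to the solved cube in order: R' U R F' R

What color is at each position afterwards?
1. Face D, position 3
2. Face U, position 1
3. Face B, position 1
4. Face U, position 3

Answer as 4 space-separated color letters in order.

After move 1 (R'): R=RRRR U=WBWB F=GWGW D=YGYG B=YBYB
After move 2 (U): U=WWBB F=RRGW R=YBRR B=OOYB L=GWOO
After move 3 (R): R=RYRB U=WRBW F=RGGG D=YYYO B=BOWB
After move 4 (F'): F=GGRG U=WRRR R=YYYB D=WOYO L=GWOB
After move 5 (R): R=YYBY U=WGRG F=GORO D=WWYB B=RORB
Query 1: D[3] = B
Query 2: U[1] = G
Query 3: B[1] = O
Query 4: U[3] = G

Answer: B G O G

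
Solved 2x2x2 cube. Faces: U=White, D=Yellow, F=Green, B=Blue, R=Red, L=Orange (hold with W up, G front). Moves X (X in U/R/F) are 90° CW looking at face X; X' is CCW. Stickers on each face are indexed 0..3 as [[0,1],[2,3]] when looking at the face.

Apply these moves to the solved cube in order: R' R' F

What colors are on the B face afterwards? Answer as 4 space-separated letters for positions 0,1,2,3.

After move 1 (R'): R=RRRR U=WBWB F=GWGW D=YGYG B=YBYB
After move 2 (R'): R=RRRR U=WYWY F=GBGB D=YWYW B=GBGB
After move 3 (F): F=GGBB U=WYOO R=WRYR D=RRYW L=OYOW
Query: B face = GBGB

Answer: G B G B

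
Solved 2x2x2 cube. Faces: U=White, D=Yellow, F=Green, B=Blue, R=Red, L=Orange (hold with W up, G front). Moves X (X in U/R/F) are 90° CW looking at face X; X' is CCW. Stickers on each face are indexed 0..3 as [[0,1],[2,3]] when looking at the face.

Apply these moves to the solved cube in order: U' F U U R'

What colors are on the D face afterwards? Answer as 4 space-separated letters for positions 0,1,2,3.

Answer: R R Y O

Derivation:
After move 1 (U'): U=WWWW F=OOGG R=GGRR B=RRBB L=BBOO
After move 2 (F): F=GOGO U=WWOB R=WGWR D=RGYY L=BYOY
After move 3 (U): U=OWBW F=WGGO R=RRWR B=BYBB L=GOOY
After move 4 (U): U=BOWW F=RRGO R=BYWR B=GOBB L=WGOY
After move 5 (R'): R=YRBW U=BBWG F=ROGW D=RRYO B=YOGB
Query: D face = RRYO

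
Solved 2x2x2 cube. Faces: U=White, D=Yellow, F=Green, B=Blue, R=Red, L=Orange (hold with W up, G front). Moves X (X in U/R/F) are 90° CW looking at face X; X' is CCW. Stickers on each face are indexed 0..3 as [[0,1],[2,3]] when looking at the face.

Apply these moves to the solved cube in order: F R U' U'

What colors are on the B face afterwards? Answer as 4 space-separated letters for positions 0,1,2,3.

Answer: G R W B

Derivation:
After move 1 (F): F=GGGG U=WWOO R=WRWR D=RRYY L=OYOY
After move 2 (R): R=WWRR U=WGOG F=GRGY D=RBYB B=OBWB
After move 3 (U'): U=GGWO F=OYGY R=GRRR B=WWWB L=OBOY
After move 4 (U'): U=GOGW F=OBGY R=OYRR B=GRWB L=WWOY
Query: B face = GRWB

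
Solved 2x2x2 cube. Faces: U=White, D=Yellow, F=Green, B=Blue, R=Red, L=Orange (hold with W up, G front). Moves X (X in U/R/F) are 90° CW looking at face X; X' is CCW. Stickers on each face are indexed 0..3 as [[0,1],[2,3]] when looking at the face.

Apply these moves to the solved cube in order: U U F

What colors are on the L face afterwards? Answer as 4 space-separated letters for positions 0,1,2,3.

After move 1 (U): U=WWWW F=RRGG R=BBRR B=OOBB L=GGOO
After move 2 (U): U=WWWW F=BBGG R=OORR B=GGBB L=RROO
After move 3 (F): F=GBGB U=WWOR R=WOWR D=ROYY L=RYOY
Query: L face = RYOY

Answer: R Y O Y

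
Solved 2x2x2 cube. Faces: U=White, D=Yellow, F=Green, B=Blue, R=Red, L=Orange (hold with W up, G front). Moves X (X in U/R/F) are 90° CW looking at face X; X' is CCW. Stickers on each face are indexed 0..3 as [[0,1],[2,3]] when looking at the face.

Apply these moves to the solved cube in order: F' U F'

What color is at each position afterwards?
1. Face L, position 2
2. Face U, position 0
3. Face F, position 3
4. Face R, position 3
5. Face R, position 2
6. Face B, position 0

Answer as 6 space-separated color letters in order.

After move 1 (F'): F=GGGG U=WWRR R=YRYR D=OOYY L=OWOW
After move 2 (U): U=RWRW F=YRGG R=BBYR B=OWBB L=GGOW
After move 3 (F'): F=RGYG U=RWBY R=OBOR D=GWYY L=GWOR
Query 1: L[2] = O
Query 2: U[0] = R
Query 3: F[3] = G
Query 4: R[3] = R
Query 5: R[2] = O
Query 6: B[0] = O

Answer: O R G R O O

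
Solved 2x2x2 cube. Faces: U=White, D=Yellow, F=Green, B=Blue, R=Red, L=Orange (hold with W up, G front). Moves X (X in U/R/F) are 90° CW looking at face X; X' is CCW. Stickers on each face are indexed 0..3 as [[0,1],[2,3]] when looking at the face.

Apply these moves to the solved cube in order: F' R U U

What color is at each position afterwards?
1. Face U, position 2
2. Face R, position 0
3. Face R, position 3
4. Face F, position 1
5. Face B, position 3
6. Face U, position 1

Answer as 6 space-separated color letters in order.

After move 1 (F'): F=GGGG U=WWRR R=YRYR D=OOYY L=OWOW
After move 2 (R): R=YYRR U=WGRG F=GOGY D=OBYB B=RBWB
After move 3 (U): U=RWGG F=YYGY R=RBRR B=OWWB L=GOOW
After move 4 (U): U=GRGW F=RBGY R=OWRR B=GOWB L=YYOW
Query 1: U[2] = G
Query 2: R[0] = O
Query 3: R[3] = R
Query 4: F[1] = B
Query 5: B[3] = B
Query 6: U[1] = R

Answer: G O R B B R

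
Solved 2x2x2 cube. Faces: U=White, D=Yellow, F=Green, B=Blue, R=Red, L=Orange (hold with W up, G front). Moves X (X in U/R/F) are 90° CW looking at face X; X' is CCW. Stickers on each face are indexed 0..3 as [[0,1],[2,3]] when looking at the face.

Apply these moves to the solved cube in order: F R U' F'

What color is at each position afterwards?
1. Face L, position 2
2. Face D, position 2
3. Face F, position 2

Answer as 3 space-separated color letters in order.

After move 1 (F): F=GGGG U=WWOO R=WRWR D=RRYY L=OYOY
After move 2 (R): R=WWRR U=WGOG F=GRGY D=RBYB B=OBWB
After move 3 (U'): U=GGWO F=OYGY R=GRRR B=WWWB L=OBOY
After move 4 (F'): F=YYOG U=GGGR R=BRRR D=BYYB L=OOOW
Query 1: L[2] = O
Query 2: D[2] = Y
Query 3: F[2] = O

Answer: O Y O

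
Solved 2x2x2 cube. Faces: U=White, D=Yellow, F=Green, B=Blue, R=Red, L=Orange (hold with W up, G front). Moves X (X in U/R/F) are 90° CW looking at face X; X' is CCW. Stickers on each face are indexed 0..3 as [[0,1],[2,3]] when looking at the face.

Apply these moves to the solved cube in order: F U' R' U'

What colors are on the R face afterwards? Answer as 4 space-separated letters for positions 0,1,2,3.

Answer: O O G W

Derivation:
After move 1 (F): F=GGGG U=WWOO R=WRWR D=RRYY L=OYOY
After move 2 (U'): U=WOWO F=OYGG R=GGWR B=WRBB L=BBOY
After move 3 (R'): R=GRGW U=WBWW F=OOGO D=RYYG B=YRRB
After move 4 (U'): U=BWWW F=BBGO R=OOGW B=GRRB L=YROY
Query: R face = OOGW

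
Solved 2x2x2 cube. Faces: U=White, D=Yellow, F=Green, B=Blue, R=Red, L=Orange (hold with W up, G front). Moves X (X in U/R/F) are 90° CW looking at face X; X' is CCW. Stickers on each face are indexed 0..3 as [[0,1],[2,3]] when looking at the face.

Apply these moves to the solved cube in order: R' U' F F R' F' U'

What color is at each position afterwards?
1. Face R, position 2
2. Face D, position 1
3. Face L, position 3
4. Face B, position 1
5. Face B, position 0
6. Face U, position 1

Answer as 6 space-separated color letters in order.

After move 1 (R'): R=RRRR U=WBWB F=GWGW D=YGYG B=YBYB
After move 2 (U'): U=BBWW F=OOGW R=GWRR B=RRYB L=YBOO
After move 3 (F): F=GOWO U=BBOB R=WWWR D=RGYG L=YYOG
After move 4 (F): F=WGOO U=BBGY R=OWBR D=WWYG L=YROG
After move 5 (R'): R=WROB U=BYGR F=WBOY D=WGYO B=GRWB
After move 6 (F'): F=BYWO U=BYWO R=GRWB D=RGYO L=YROG
After move 7 (U'): U=YOBW F=YRWO R=BYWB B=GRWB L=GROG
Query 1: R[2] = W
Query 2: D[1] = G
Query 3: L[3] = G
Query 4: B[1] = R
Query 5: B[0] = G
Query 6: U[1] = O

Answer: W G G R G O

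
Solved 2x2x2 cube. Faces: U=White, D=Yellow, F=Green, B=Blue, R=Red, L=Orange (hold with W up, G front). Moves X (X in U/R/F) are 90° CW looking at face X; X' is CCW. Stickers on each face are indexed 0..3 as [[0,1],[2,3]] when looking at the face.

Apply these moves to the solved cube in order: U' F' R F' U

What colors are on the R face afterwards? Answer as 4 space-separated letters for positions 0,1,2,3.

Answer: R R B G

Derivation:
After move 1 (U'): U=WWWW F=OOGG R=GGRR B=RRBB L=BBOO
After move 2 (F'): F=OGOG U=WWGR R=YGYR D=BOYY L=BWOW
After move 3 (R): R=YYRG U=WGGG F=OOOY D=BBYR B=RRWB
After move 4 (F'): F=OYOO U=WGYR R=BYBG D=WWYR L=BGOG
After move 5 (U): U=YWRG F=BYOO R=RRBG B=BGWB L=OYOG
Query: R face = RRBG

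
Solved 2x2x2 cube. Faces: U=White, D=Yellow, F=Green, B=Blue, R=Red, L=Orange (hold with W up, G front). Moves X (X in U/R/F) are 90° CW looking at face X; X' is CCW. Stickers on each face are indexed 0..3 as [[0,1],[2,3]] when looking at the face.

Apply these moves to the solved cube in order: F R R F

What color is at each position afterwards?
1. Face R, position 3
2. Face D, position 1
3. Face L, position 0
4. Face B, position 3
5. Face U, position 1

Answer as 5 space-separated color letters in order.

After move 1 (F): F=GGGG U=WWOO R=WRWR D=RRYY L=OYOY
After move 2 (R): R=WWRR U=WGOG F=GRGY D=RBYB B=OBWB
After move 3 (R): R=RWRW U=WROY F=GBGB D=RWYO B=GBGB
After move 4 (F): F=GGBB U=WRYY R=OWYW D=RRYO L=OROW
Query 1: R[3] = W
Query 2: D[1] = R
Query 3: L[0] = O
Query 4: B[3] = B
Query 5: U[1] = R

Answer: W R O B R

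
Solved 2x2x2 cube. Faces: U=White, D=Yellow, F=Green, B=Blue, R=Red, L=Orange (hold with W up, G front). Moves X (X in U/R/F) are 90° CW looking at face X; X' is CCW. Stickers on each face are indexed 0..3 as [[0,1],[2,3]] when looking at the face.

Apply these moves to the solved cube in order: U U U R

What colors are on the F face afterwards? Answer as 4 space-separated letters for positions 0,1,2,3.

Answer: O Y G Y

Derivation:
After move 1 (U): U=WWWW F=RRGG R=BBRR B=OOBB L=GGOO
After move 2 (U): U=WWWW F=BBGG R=OORR B=GGBB L=RROO
After move 3 (U): U=WWWW F=OOGG R=GGRR B=RRBB L=BBOO
After move 4 (R): R=RGRG U=WOWG F=OYGY D=YBYR B=WRWB
Query: F face = OYGY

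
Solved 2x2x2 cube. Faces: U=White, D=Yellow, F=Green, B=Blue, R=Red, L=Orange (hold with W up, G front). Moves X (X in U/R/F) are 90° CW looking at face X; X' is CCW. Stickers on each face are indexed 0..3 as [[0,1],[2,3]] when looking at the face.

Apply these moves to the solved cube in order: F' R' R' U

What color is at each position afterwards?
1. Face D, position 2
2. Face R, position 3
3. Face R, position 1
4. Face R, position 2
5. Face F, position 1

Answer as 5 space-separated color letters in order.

After move 1 (F'): F=GGGG U=WWRR R=YRYR D=OOYY L=OWOW
After move 2 (R'): R=RRYY U=WBRB F=GWGR D=OGYG B=YBOB
After move 3 (R'): R=RYRY U=WORY F=GBGB D=OWYR B=GBGB
After move 4 (U): U=RWYO F=RYGB R=GBRY B=OWGB L=GBOW
Query 1: D[2] = Y
Query 2: R[3] = Y
Query 3: R[1] = B
Query 4: R[2] = R
Query 5: F[1] = Y

Answer: Y Y B R Y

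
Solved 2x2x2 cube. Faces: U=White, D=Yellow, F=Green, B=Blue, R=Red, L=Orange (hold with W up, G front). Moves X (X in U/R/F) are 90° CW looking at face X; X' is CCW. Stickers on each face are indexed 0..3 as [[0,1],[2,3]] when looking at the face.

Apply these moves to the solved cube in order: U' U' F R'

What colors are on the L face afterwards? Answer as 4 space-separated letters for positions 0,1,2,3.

After move 1 (U'): U=WWWW F=OOGG R=GGRR B=RRBB L=BBOO
After move 2 (U'): U=WWWW F=BBGG R=OORR B=GGBB L=RROO
After move 3 (F): F=GBGB U=WWOR R=WOWR D=ROYY L=RYOY
After move 4 (R'): R=ORWW U=WBOG F=GWGR D=RBYB B=YGOB
Query: L face = RYOY

Answer: R Y O Y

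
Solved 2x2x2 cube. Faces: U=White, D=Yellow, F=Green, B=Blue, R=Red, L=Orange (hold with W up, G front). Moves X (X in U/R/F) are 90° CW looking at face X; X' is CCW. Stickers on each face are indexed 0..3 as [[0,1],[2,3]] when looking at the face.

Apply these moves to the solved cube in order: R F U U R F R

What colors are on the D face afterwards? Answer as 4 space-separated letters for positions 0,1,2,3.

Answer: R O Y W

Derivation:
After move 1 (R): R=RRRR U=WGWG F=GYGY D=YBYB B=WBWB
After move 2 (F): F=GGYY U=WGOO R=WRGR D=RRYB L=OYOB
After move 3 (U): U=OWOG F=WRYY R=WBGR B=OYWB L=GGOB
After move 4 (U): U=OOGW F=WBYY R=OYGR B=GGWB L=WROB
After move 5 (R): R=GORY U=OBGY F=WRYB D=RWYG B=WGOB
After move 6 (F): F=YWBR U=OBBR R=GOYY D=RGYG L=WROW
After move 7 (R): R=YGYO U=OWBR F=YGBG D=ROYW B=RGBB
Query: D face = ROYW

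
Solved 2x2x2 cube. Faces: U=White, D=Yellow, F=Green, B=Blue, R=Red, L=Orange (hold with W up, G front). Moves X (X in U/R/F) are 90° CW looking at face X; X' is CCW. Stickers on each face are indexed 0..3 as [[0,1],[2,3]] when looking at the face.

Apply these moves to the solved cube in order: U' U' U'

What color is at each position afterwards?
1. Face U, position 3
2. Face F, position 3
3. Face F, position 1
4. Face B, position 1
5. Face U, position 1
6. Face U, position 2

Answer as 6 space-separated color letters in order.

After move 1 (U'): U=WWWW F=OOGG R=GGRR B=RRBB L=BBOO
After move 2 (U'): U=WWWW F=BBGG R=OORR B=GGBB L=RROO
After move 3 (U'): U=WWWW F=RRGG R=BBRR B=OOBB L=GGOO
Query 1: U[3] = W
Query 2: F[3] = G
Query 3: F[1] = R
Query 4: B[1] = O
Query 5: U[1] = W
Query 6: U[2] = W

Answer: W G R O W W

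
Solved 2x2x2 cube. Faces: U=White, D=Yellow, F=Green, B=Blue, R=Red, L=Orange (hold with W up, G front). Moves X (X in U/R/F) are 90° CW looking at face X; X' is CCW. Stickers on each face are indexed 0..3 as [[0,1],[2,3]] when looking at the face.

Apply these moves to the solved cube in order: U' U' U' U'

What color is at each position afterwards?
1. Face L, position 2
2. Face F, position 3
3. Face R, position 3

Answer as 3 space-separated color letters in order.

Answer: O G R

Derivation:
After move 1 (U'): U=WWWW F=OOGG R=GGRR B=RRBB L=BBOO
After move 2 (U'): U=WWWW F=BBGG R=OORR B=GGBB L=RROO
After move 3 (U'): U=WWWW F=RRGG R=BBRR B=OOBB L=GGOO
After move 4 (U'): U=WWWW F=GGGG R=RRRR B=BBBB L=OOOO
Query 1: L[2] = O
Query 2: F[3] = G
Query 3: R[3] = R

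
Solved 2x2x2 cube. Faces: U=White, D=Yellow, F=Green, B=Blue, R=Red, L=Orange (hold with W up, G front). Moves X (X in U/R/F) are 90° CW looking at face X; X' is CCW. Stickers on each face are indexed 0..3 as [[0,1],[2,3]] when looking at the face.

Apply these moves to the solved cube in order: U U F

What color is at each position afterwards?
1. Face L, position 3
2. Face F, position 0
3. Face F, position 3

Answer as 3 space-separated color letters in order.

Answer: Y G B

Derivation:
After move 1 (U): U=WWWW F=RRGG R=BBRR B=OOBB L=GGOO
After move 2 (U): U=WWWW F=BBGG R=OORR B=GGBB L=RROO
After move 3 (F): F=GBGB U=WWOR R=WOWR D=ROYY L=RYOY
Query 1: L[3] = Y
Query 2: F[0] = G
Query 3: F[3] = B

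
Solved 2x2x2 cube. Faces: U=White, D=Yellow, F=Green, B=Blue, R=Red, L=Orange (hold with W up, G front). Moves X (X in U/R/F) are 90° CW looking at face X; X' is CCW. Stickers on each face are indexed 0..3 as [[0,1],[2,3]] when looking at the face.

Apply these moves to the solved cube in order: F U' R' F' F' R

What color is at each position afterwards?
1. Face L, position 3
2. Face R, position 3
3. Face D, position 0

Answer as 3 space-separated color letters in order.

Answer: G R W

Derivation:
After move 1 (F): F=GGGG U=WWOO R=WRWR D=RRYY L=OYOY
After move 2 (U'): U=WOWO F=OYGG R=GGWR B=WRBB L=BBOY
After move 3 (R'): R=GRGW U=WBWW F=OOGO D=RYYG B=YRRB
After move 4 (F'): F=OOOG U=WBGG R=YRRW D=BYYG L=BWOW
After move 5 (F'): F=OGOO U=WBYR R=YRBW D=WWYG L=BGOG
After move 6 (R): R=BYWR U=WGYO F=OWOG D=WRYY B=RRBB
Query 1: L[3] = G
Query 2: R[3] = R
Query 3: D[0] = W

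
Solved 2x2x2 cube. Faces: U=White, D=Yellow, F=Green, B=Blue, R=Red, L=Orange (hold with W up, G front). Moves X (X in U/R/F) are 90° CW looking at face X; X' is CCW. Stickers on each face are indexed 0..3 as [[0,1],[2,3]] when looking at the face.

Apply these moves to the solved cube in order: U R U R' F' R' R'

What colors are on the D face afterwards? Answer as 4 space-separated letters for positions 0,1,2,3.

Answer: Y W Y W

Derivation:
After move 1 (U): U=WWWW F=RRGG R=BBRR B=OOBB L=GGOO
After move 2 (R): R=RBRB U=WRWG F=RYGY D=YBYO B=WOWB
After move 3 (U): U=WWGR F=RBGY R=WORB B=GGWB L=RYOO
After move 4 (R'): R=OBWR U=WWGG F=RWGR D=YBYY B=OGBB
After move 5 (F'): F=WRRG U=WWOW R=BBYR D=YOYY L=RGOG
After move 6 (R'): R=BRBY U=WBOO F=WWRW D=YRYG B=YGOB
After move 7 (R'): R=RYBB U=WOOY F=WBRO D=YWYW B=GGRB
Query: D face = YWYW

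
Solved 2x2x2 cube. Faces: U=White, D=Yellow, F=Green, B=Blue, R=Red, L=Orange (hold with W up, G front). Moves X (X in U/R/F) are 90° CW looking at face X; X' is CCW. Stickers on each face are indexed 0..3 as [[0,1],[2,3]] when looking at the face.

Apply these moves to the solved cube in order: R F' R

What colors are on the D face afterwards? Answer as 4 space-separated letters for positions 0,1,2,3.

After move 1 (R): R=RRRR U=WGWG F=GYGY D=YBYB B=WBWB
After move 2 (F'): F=YYGG U=WGRR R=BRYR D=OOYB L=OGOW
After move 3 (R): R=YBRR U=WYRG F=YOGB D=OWYW B=RBGB
Query: D face = OWYW

Answer: O W Y W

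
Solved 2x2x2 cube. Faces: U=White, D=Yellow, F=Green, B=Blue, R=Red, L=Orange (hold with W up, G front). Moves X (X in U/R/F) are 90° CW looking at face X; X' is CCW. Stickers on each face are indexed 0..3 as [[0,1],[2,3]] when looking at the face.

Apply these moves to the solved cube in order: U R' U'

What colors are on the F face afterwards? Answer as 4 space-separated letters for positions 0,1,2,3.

Answer: G G G W

Derivation:
After move 1 (U): U=WWWW F=RRGG R=BBRR B=OOBB L=GGOO
After move 2 (R'): R=BRBR U=WBWO F=RWGW D=YRYG B=YOYB
After move 3 (U'): U=BOWW F=GGGW R=RWBR B=BRYB L=YOOO
Query: F face = GGGW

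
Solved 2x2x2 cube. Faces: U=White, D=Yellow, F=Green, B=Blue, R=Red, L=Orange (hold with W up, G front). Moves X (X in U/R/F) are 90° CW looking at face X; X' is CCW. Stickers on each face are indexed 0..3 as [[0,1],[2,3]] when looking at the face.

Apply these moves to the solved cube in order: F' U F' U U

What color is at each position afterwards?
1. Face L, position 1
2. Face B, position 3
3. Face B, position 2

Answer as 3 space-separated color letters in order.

After move 1 (F'): F=GGGG U=WWRR R=YRYR D=OOYY L=OWOW
After move 2 (U): U=RWRW F=YRGG R=BBYR B=OWBB L=GGOW
After move 3 (F'): F=RGYG U=RWBY R=OBOR D=GWYY L=GWOR
After move 4 (U): U=BRYW F=OBYG R=OWOR B=GWBB L=RGOR
After move 5 (U): U=YBWR F=OWYG R=GWOR B=RGBB L=OBOR
Query 1: L[1] = B
Query 2: B[3] = B
Query 3: B[2] = B

Answer: B B B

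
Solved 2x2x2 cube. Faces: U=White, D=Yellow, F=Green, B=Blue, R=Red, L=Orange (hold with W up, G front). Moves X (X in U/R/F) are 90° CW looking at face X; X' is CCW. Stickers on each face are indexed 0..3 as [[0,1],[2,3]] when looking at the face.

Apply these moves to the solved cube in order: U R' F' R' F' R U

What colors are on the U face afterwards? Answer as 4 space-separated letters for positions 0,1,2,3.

After move 1 (U): U=WWWW F=RRGG R=BBRR B=OOBB L=GGOO
After move 2 (R'): R=BRBR U=WBWO F=RWGW D=YRYG B=YOYB
After move 3 (F'): F=WWRG U=WBBB R=RRYR D=GOYG L=GOOW
After move 4 (R'): R=RRRY U=WYBY F=WBRB D=GWYG B=GOOB
After move 5 (F'): F=BBWR U=WYRR R=WRGY D=OWYG L=GYOB
After move 6 (R): R=GWYR U=WBRR F=BWWG D=OOYG B=ROYB
After move 7 (U): U=RWRB F=GWWG R=ROYR B=GYYB L=BWOB
Query: U face = RWRB

Answer: R W R B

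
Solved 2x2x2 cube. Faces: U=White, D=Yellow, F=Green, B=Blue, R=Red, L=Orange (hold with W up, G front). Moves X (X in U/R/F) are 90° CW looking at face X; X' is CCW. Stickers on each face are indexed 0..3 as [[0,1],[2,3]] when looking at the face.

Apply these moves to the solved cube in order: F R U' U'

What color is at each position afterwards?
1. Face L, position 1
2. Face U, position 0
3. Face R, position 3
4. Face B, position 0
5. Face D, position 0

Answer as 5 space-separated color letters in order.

Answer: W G R G R

Derivation:
After move 1 (F): F=GGGG U=WWOO R=WRWR D=RRYY L=OYOY
After move 2 (R): R=WWRR U=WGOG F=GRGY D=RBYB B=OBWB
After move 3 (U'): U=GGWO F=OYGY R=GRRR B=WWWB L=OBOY
After move 4 (U'): U=GOGW F=OBGY R=OYRR B=GRWB L=WWOY
Query 1: L[1] = W
Query 2: U[0] = G
Query 3: R[3] = R
Query 4: B[0] = G
Query 5: D[0] = R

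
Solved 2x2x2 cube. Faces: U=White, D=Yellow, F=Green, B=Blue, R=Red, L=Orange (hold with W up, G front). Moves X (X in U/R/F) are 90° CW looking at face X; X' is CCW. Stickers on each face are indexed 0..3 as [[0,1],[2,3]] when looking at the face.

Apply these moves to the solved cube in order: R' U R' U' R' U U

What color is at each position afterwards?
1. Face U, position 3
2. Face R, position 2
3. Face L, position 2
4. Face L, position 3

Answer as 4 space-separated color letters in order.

After move 1 (R'): R=RRRR U=WBWB F=GWGW D=YGYG B=YBYB
After move 2 (U): U=WWBB F=RRGW R=YBRR B=OOYB L=GWOO
After move 3 (R'): R=BRYR U=WYBO F=RWGB D=YRYW B=GOGB
After move 4 (U'): U=YOWB F=GWGB R=RWYR B=BRGB L=GOOO
After move 5 (R'): R=WRRY U=YGWB F=GOGB D=YWYB B=WRRB
After move 6 (U): U=WYBG F=WRGB R=WRRY B=GORB L=GOOO
After move 7 (U): U=BWGY F=WRGB R=GORY B=GORB L=WROO
Query 1: U[3] = Y
Query 2: R[2] = R
Query 3: L[2] = O
Query 4: L[3] = O

Answer: Y R O O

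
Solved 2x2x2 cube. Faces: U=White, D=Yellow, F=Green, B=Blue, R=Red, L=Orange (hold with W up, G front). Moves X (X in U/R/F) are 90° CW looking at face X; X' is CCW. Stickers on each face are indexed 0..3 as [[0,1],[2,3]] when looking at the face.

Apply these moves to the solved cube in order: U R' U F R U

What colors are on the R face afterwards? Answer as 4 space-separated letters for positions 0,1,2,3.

Answer: W G R O

Derivation:
After move 1 (U): U=WWWW F=RRGG R=BBRR B=OOBB L=GGOO
After move 2 (R'): R=BRBR U=WBWO F=RWGW D=YRYG B=YOYB
After move 3 (U): U=WWOB F=BRGW R=YOBR B=GGYB L=RWOO
After move 4 (F): F=GBWR U=WWOW R=OOBR D=BYYG L=RYOR
After move 5 (R): R=BORO U=WBOR F=GYWG D=BYYG B=WGWB
After move 6 (U): U=OWRB F=BOWG R=WGRO B=RYWB L=GYOR
Query: R face = WGRO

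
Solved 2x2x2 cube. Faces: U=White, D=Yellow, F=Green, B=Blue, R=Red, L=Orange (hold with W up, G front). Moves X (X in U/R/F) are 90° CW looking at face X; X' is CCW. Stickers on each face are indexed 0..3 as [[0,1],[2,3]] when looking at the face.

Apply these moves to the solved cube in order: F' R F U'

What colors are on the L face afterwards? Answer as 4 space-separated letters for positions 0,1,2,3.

Answer: R B O B

Derivation:
After move 1 (F'): F=GGGG U=WWRR R=YRYR D=OOYY L=OWOW
After move 2 (R): R=YYRR U=WGRG F=GOGY D=OBYB B=RBWB
After move 3 (F): F=GGYO U=WGWW R=RYGR D=RYYB L=OOOB
After move 4 (U'): U=GWWW F=OOYO R=GGGR B=RYWB L=RBOB
Query: L face = RBOB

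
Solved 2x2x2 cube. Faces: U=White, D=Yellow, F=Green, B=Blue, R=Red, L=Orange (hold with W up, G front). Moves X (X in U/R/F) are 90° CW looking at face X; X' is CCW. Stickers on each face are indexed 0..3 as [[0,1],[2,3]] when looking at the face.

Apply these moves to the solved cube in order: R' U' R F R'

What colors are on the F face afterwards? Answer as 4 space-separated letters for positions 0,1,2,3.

Answer: G O G B

Derivation:
After move 1 (R'): R=RRRR U=WBWB F=GWGW D=YGYG B=YBYB
After move 2 (U'): U=BBWW F=OOGW R=GWRR B=RRYB L=YBOO
After move 3 (R): R=RGRW U=BOWW F=OGGG D=YYYR B=WRBB
After move 4 (F): F=GOGG U=BOOB R=WGWW D=RRYR L=YYOY
After move 5 (R'): R=GWWW U=BBOW F=GOGB D=ROYG B=RRRB
Query: F face = GOGB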